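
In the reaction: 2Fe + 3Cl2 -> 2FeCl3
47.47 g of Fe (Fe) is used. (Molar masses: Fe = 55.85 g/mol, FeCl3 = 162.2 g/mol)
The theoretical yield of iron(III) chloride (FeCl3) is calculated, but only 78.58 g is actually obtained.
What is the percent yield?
Moles of Fe = 47.47 g ÷ 55.85 g/mol = 0.849955 mol
Mole ratio: 2 mol FeCl3 / 2 mol Fe
Moles of FeCl3 = 0.849955 × (2/2) = 0.849955 mol
Theoretical yield = 0.849955 mol × 162.2 g/mol = 137.86 g
Actual yield = 78.58 g
Percent yield = (78.58 / 137.86) × 100% = 57.0%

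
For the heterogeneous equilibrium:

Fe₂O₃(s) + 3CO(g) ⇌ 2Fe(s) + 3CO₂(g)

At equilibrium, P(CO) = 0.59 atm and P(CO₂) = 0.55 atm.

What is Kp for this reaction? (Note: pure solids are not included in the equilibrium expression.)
K_p = 0.810

Solids (Fe₂O₃, Fe) are excluded.
Kp = P(CO₂)³/P(CO)³ = (0.55)³/(0.59)³ = 0.1664/0.2054 = 0.810.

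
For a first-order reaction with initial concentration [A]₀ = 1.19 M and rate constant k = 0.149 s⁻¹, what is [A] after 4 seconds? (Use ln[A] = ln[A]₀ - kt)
0.6557 M

ln[A] = ln[A]₀ - k·t = ln(1.19) - (0.149)·(4) = 0.1740 - 0.5960 = -0.4220
[A] = e^(-0.4220) = 0.6557 M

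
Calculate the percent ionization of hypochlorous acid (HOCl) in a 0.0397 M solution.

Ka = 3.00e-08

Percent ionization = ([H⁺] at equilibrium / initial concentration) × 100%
Percent ionization = 0.0869%

Let x = [H⁺]. Ka = x²/(C - x) ⇒ x² + (3.00e-08)x - (3.00e-08)(0.0397) = 0. x = 3.4496e-05. Percent = (3.4496e-05/0.0397) × 100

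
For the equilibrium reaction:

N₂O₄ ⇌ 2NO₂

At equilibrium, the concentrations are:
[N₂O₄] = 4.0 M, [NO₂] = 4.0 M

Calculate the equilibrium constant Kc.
K_c = 4.0000

Kc = ([NO₂]^2) / ([N₂O₄])
   = ((4.0)^2) / ((4.0))
   = 16 / 4 = 4.0000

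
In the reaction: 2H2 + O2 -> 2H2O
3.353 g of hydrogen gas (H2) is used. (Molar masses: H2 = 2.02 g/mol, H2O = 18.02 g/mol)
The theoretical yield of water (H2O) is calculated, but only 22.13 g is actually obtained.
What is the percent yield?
Moles of H2 = 3.353 g ÷ 2.02 g/mol = 1.6599 mol
Mole ratio: 2 mol H2O / 2 mol H2
Moles of H2O = 1.6599 × (2/2) = 1.6599 mol
Theoretical yield = 1.6599 mol × 18.02 g/mol = 29.911 g
Actual yield = 22.13 g
Percent yield = (22.13 / 29.911) × 100% = 74.0%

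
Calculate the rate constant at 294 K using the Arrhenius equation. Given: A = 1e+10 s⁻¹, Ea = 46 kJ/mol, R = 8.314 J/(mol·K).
6.71e+01 s⁻¹

k = A·exp(-Ea/(R·T)) = 1e+10·exp(-46000/(8.314·294)) = 1e+10·exp(-18.8192) = 1e+10·6.7133e-09 = 6.71e+01 s⁻¹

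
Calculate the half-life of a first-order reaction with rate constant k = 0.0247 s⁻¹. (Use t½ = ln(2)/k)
28.06 s

t½ = ln(2)/k = 0.6931/0.0247 = 28.06 s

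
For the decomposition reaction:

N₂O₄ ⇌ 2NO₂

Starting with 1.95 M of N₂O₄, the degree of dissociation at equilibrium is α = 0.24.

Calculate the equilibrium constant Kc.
K_c = 0.5912

x = α·[A]₀ = 0.24 × 1.95 = 0.468 M dissociated.
At eq: [N₂O₄] = 1.95 − 0.468 = 1.482 M; [NO₂] = 2x = 0.936 M.
Kc = [NO₂]²/[N₂O₄] = (0.936)²/1.482 = 0.5912.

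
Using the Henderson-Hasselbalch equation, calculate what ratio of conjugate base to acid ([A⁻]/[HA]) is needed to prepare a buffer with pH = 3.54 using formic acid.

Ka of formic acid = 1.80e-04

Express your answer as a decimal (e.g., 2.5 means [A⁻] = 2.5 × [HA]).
[A⁻]/[HA] = 0.624

pKa = −log(1.80e-04) = 3.7447. pH = pKa + log([A⁻]/[HA]). 3.54 = 3.7447 + log(ratio). log(ratio) = 3.54 − 3.7447 = -0.2047. ratio = 10^(-0.2047) = 0.624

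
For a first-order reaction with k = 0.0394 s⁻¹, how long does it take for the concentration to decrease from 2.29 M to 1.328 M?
13.83 s

From ln[A] = ln[A]₀ - k·t: t = ln([A]₀/[A])/k = ln(2.29/1.328)/0.0394 = ln(1.7244)/0.0394 = 0.5449/0.0394 = 13.83 s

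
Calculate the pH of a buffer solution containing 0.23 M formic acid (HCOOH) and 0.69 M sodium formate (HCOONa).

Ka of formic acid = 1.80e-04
pH = 4.22

pKa = -log(1.80e-04) = 3.74. pH = pKa + log([A⁻]/[HA]) = 3.74 + log(0.69/0.23)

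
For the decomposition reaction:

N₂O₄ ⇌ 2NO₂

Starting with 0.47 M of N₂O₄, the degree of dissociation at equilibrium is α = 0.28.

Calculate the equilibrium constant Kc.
K_c = 0.2047

x = α·[A]₀ = 0.28 × 0.47 = 0.1316 M dissociated.
At eq: [N₂O₄] = 0.47 − 0.1316 = 0.3384 M; [NO₂] = 2x = 0.2632 M.
Kc = [NO₂]²/[N₂O₄] = (0.2632)²/0.3384 = 0.2047.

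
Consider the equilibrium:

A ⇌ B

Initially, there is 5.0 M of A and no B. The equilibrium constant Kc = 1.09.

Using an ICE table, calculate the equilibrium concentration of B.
[B] = 2.608 M

ICE: [A] = 5.0 − x, [B] = x.
Kc = x/(5.0 − x) = 1.09 ⇒ x = 1.09·5.0/(1 + 1.09) = 5.45/2.09 = 2.608.
[B] = x = 2.608 M.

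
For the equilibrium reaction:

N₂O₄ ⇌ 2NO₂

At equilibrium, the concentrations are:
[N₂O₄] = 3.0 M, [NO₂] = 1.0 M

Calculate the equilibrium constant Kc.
K_c = 0.3333

Kc = ([NO₂]^2) / ([N₂O₄])
   = ((1.0)^2) / ((3.0))
   = 1 / 3 = 0.3333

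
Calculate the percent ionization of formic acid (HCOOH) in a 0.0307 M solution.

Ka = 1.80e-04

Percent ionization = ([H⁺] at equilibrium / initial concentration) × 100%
Percent ionization = 7.37%

Let x = [H⁺]. Ka = x²/(C - x) ⇒ x² + (1.80e-04)x - (1.80e-04)(0.0307) = 0. x = 2.2625e-03. Percent = (2.2625e-03/0.0307) × 100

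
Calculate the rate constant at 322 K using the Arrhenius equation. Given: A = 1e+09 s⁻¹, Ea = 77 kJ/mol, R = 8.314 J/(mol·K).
3.23e-04 s⁻¹

k = A·exp(-Ea/(R·T)) = 1e+09·exp(-77000/(8.314·322)) = 1e+09·exp(-28.7624) = 1e+09·3.2259e-13 = 3.23e-04 s⁻¹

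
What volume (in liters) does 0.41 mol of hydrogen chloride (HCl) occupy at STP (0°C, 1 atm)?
At STP, 1 mol of gas occupies 22.4 L
Volume = 0.41 mol × 22.4 L/mol = 9.18 L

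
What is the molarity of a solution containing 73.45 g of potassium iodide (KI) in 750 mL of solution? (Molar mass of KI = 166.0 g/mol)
Moles of KI = 73.45 g ÷ 166.0 g/mol = 0.44247 mol
Volume = 750 mL = 0.75 L
Molarity = 0.44247 mol ÷ 0.75 L = 0.59 M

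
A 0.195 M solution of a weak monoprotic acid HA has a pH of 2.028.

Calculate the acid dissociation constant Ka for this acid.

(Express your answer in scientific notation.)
K_a = 4.74e-04

[H⁺] = 10^(−pH) = 10^(−2.028) = 9.376e-03 M. For HA ⇌ H⁺ + A⁻, Ka = x²/(C − x) = (9.376e-03)²/(0.195 − 9.376e-03) = 4.74e-04.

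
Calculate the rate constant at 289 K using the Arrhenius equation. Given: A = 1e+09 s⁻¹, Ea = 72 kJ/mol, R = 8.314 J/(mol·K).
9.68e-05 s⁻¹

k = A·exp(-Ea/(R·T)) = 1e+09·exp(-72000/(8.314·289)) = 1e+09·exp(-29.9657) = 1e+09·9.6840e-14 = 9.68e-05 s⁻¹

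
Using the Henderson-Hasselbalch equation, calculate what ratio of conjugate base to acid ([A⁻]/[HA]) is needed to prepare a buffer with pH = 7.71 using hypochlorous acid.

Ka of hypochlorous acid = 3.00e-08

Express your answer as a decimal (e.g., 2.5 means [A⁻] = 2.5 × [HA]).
[A⁻]/[HA] = 1.539

pKa = −log(3.00e-08) = 7.5229. pH = pKa + log([A⁻]/[HA]). 7.71 = 7.5229 + log(ratio). log(ratio) = 7.71 − 7.5229 = 0.1871. ratio = 10^(0.1871) = 1.539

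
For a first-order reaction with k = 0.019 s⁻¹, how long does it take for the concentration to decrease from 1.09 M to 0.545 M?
36.48 s

From ln[A] = ln[A]₀ - k·t: t = ln([A]₀/[A])/k = ln(1.09/0.545)/0.019 = ln(2.0000)/0.019 = 0.6931/0.019 = 36.48 s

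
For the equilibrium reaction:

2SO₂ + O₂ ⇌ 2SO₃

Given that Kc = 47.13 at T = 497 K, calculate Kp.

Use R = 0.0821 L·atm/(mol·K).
K_p = 1.1550

Δn = (moles gaseous products) − (moles gaseous reactants) = -1
T = 497 K; RT = 0.0821 × 497 = 40.8037
Kp = Kc·(RT)^Δn = 47.13 × (40.8037)^-1 = 47.13 × 0.0245076 = 1.1550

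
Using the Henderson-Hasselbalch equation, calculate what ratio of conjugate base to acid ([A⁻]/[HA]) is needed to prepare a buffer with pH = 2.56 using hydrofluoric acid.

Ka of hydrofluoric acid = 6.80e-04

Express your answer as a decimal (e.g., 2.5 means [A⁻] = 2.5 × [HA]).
[A⁻]/[HA] = 0.247

pKa = −log(6.80e-04) = 3.1675. pH = pKa + log([A⁻]/[HA]). 2.56 = 3.1675 + log(ratio). log(ratio) = 2.56 − 3.1675 = -0.6075. ratio = 10^(-0.6075) = 0.247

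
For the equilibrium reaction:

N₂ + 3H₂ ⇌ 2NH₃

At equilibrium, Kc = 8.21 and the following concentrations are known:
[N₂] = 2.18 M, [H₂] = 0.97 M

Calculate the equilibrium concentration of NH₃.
[NH₃] = 4.0416 M

Kc = ([NH₃]^2) / ([N₂] × [H₂]^3) = 8.21
[NH₃]^2 = Kc · (reactant terms)/(other product terms) = 8.21 · 1.9896 / 1 = 16.335
[NH₃] = (16.335)^(1/2) = 4.0416 M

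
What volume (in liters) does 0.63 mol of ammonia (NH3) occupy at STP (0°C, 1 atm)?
At STP, 1 mol of gas occupies 22.4 L
Volume = 0.63 mol × 22.4 L/mol = 14.11 L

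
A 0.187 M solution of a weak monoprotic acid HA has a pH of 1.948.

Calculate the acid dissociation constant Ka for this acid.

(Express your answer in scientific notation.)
K_a = 7.23e-04

[H⁺] = 10^(−pH) = 10^(−1.948) = 1.127e-02 M. For HA ⇌ H⁺ + A⁻, Ka = x²/(C − x) = (1.127e-02)²/(0.187 − 1.127e-02) = 7.23e-04.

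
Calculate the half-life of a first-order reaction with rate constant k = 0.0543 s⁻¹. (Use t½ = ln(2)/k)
12.77 s

t½ = ln(2)/k = 0.6931/0.0543 = 12.77 s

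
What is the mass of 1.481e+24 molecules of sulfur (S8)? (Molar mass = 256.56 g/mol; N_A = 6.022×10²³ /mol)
Moles = 1.481e+24 ÷ 6.022×10²³ = 2.45932 mol
Mass = 2.45932 mol × 256.56 g/mol = 631 g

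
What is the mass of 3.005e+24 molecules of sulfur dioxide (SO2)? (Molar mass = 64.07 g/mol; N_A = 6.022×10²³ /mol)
Moles = 3.005e+24 ÷ 6.022×10²³ = 4.99004 mol
Mass = 4.99004 mol × 64.07 g/mol = 319.7 g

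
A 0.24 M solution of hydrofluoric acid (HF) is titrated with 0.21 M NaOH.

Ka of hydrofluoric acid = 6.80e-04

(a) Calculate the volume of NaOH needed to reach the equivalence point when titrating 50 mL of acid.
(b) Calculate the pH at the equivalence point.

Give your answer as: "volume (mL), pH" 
V = 57.1 mL, pH = 8.11

(a) At equivalence: moles acid = moles base.
moles acid = 0.24 × 0.05 = 0.012 mol; V_NaOH = 0.012/0.21 = 0.05714 L = 57.1 mL.
(b) At equivalence, all acid → conjugate base A⁻ at [A⁻] = 0.012/0.1071 = 0.112 M.
Kb = Kw/Ka = 1.0e-14/6.80e-04 = 1.471e-11; [OH⁻] = √(Kb·[A⁻]) = 1.283e-06; pOH = 5.89; pH = 14 − pOH = 8.11.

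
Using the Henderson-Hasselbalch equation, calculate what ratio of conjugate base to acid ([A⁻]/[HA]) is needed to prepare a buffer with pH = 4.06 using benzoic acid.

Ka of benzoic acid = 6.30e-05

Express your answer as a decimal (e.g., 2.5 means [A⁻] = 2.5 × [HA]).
[A⁻]/[HA] = 0.723

pKa = −log(6.30e-05) = 4.2007. pH = pKa + log([A⁻]/[HA]). 4.06 = 4.2007 + log(ratio). log(ratio) = 4.06 − 4.2007 = -0.1407. ratio = 10^(-0.1407) = 0.723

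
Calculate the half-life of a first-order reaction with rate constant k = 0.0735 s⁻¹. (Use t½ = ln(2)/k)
9.43 s

t½ = ln(2)/k = 0.6931/0.0735 = 9.43 s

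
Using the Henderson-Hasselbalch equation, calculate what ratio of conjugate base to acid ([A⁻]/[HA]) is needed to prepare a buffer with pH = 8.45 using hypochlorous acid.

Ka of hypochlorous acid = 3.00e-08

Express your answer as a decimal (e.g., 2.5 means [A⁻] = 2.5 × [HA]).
[A⁻]/[HA] = 8.455

pKa = −log(3.00e-08) = 7.5229. pH = pKa + log([A⁻]/[HA]). 8.45 = 7.5229 + log(ratio). log(ratio) = 8.45 − 7.5229 = 0.9271. ratio = 10^(0.9271) = 8.455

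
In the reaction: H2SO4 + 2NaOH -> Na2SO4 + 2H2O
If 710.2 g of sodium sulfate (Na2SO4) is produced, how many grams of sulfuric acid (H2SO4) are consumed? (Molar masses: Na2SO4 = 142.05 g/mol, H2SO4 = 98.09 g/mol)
Moles of Na2SO4 = 710.2 g ÷ 142.05 g/mol = 4.99965 mol
Mole ratio: 1 mol H2SO4 / 1 mol Na2SO4
Moles of H2SO4 = 4.99965 × (1/1) = 4.99965 mol
Mass of H2SO4 = 4.99965 mol × 98.09 g/mol = 490.4 g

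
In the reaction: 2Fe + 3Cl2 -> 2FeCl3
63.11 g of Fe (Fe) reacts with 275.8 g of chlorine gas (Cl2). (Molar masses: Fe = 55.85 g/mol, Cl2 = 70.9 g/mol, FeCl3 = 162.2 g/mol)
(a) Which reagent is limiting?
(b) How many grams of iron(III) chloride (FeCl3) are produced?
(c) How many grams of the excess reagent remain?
(a) Fe, (b) 183.3 g, (c) 155.6 g

Moles of Fe = 63.11 g ÷ 55.85 g/mol = 1.12999 mol
Moles of Cl2 = 275.8 g ÷ 70.9 g/mol = 3.88999 mol
Moles ÷ coefficient: Fe: 1.12999/2 = 0.565, Cl2: 3.88999/3 = 1.297
(a) Fe has the smaller value, so Fe is the limiting reagent.
(b) Moles of FeCl3 = 1.12999 mol Fe × (2/2) = 1.12999 mol; mass = 1.12999 mol × 162.2 g/mol = 183.3 g
(c) Cl2 consumed = 1.12999 × (3/2) = 1.69499 mol; remaining = 3.88999 − 1.69499 = 2.195 mol; mass = 2.195 mol × 70.9 g/mol = 155.6 g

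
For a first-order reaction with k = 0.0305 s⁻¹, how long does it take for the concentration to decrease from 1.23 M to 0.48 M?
30.85 s

From ln[A] = ln[A]₀ - k·t: t = ln([A]₀/[A])/k = ln(1.23/0.48)/0.0305 = ln(2.5625)/0.0305 = 0.9410/0.0305 = 30.85 s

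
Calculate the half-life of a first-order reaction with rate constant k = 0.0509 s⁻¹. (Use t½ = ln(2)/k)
13.62 s

t½ = ln(2)/k = 0.6931/0.0509 = 13.62 s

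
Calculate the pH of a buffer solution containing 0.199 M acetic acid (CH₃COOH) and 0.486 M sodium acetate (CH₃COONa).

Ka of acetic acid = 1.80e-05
pH = 5.13

pKa = -log(1.80e-05) = 4.74. pH = pKa + log([A⁻]/[HA]) = 4.74 + log(0.486/0.199)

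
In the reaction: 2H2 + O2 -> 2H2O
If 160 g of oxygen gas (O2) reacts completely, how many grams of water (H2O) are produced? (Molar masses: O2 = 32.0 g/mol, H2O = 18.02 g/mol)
Moles of O2 = 160 g ÷ 32.0 g/mol = 5 mol
Mole ratio: 2 mol H2O / 1 mol O2
Moles of H2O = 5 × (2/1) = 10 mol
Mass of H2O = 10 mol × 18.02 g/mol = 180.2 g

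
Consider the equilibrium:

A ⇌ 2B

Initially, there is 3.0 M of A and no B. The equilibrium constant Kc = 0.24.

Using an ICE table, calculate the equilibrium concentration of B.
[B] = 0.791 M

ICE: [A] = 3.0 − x, [B] = 2x.
Kc = (2x)²/(3.0 − x) = 0.24 ⇒ 4x² + 0.24x − 0.72 = 0.
x = (−0.24 + √(0.24² + 4·4·0.72))/(2·4) = (−0.24 + √11.578)/8 = 0.39532.
[B] = 2x = 0.791 M.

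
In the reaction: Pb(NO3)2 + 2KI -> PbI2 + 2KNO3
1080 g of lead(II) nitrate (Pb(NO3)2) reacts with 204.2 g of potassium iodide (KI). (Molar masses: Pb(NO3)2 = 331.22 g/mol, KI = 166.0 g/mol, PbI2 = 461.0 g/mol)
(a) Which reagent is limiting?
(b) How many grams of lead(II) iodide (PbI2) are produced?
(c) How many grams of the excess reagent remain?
(a) KI, (b) 283.5 g, (c) 876.3 g

Moles of Pb(NO3)2 = 1080 g ÷ 331.22 g/mol = 3.26067 mol
Moles of KI = 204.2 g ÷ 166.0 g/mol = 1.23012 mol
Moles ÷ coefficient: Pb(NO3)2: 3.26067/1 = 3.261, KI: 1.23012/2 = 0.6151
(a) KI has the smaller value, so KI is the limiting reagent.
(b) Moles of PbI2 = 1.23012 mol KI × (1/2) = 0.61506 mol; mass = 0.61506 mol × 461.0 g/mol = 283.5 g
(c) Pb(NO3)2 consumed = 1.23012 × (1/2) = 0.61506 mol; remaining = 3.26067 − 0.61506 = 2.64561 mol; mass = 2.64561 mol × 331.22 g/mol = 876.3 g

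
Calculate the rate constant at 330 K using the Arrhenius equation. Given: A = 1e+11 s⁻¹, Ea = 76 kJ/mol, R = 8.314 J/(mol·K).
9.33e-02 s⁻¹

k = A·exp(-Ea/(R·T)) = 1e+11·exp(-76000/(8.314·330)) = 1e+11·exp(-27.7006) = 1e+11·9.3276e-13 = 9.33e-02 s⁻¹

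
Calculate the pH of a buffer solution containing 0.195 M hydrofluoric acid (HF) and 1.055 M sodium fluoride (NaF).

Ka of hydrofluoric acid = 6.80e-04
pH = 3.90

pKa = -log(6.80e-04) = 3.17. pH = pKa + log([A⁻]/[HA]) = 3.17 + log(1.055/0.195)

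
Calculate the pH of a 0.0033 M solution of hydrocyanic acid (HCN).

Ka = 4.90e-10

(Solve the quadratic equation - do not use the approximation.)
pH = 5.90

x² + Ka×x - Ka×C = 0. Using quadratic formula: [H⁺] = 1.2714e-06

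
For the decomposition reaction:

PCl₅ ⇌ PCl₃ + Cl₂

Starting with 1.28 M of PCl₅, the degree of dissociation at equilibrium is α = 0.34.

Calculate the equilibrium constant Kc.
K_c = 0.2242

x = α·[A]₀ = 0.34 × 1.28 = 0.4352 M dissociated.
At eq: [PCl₅] = 1.28 − 0.4352 = 0.8448 M; [PCl₃] = [Cl₂] = x = 0.4352 M.
Kc = [PCl₃][Cl₂]/[PCl₅] = (0.4352)²/0.8448 = 0.2242.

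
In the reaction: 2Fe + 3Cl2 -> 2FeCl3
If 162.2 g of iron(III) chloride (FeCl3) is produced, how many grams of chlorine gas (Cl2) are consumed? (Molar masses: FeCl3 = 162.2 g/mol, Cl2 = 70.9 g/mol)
Moles of FeCl3 = 162.2 g ÷ 162.2 g/mol = 1 mol
Mole ratio: 3 mol Cl2 / 2 mol FeCl3
Moles of Cl2 = 1 × (3/2) = 1.5 mol
Mass of Cl2 = 1.5 mol × 70.9 g/mol = 106.4 g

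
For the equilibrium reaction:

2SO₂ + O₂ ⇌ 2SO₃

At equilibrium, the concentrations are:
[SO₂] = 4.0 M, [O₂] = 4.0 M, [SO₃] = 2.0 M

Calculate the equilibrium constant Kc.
K_c = 0.0625

Kc = ([SO₃]^2) / ([SO₂]^2 × [O₂])
   = ((2.0)^2) / ((4.0)^2·(4.0))
   = 4 / 64 = 0.0625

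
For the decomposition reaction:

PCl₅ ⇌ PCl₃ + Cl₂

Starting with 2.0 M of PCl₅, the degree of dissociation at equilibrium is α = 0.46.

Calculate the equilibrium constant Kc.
K_c = 0.7837

x = α·[A]₀ = 0.46 × 2.0 = 0.92 M dissociated.
At eq: [PCl₅] = 2.0 − 0.92 = 1.08 M; [PCl₃] = [Cl₂] = x = 0.92 M.
Kc = [PCl₃][Cl₂]/[PCl₅] = (0.92)²/1.08 = 0.7837.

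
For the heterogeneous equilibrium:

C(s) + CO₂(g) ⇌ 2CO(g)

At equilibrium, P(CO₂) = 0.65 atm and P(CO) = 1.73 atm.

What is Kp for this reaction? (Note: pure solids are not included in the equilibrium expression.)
K_p = 4.604

Solid C is excluded.
Kp = P(CO)²/P(CO₂) = (1.73)²/0.65 = 2.993/0.65 = 4.604.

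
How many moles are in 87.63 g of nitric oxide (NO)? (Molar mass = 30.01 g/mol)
Moles = 87.63 g ÷ 30.01 g/mol = 2.92 mol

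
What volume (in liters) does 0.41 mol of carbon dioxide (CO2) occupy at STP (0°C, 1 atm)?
At STP, 1 mol of gas occupies 22.4 L
Volume = 0.41 mol × 22.4 L/mol = 9.18 L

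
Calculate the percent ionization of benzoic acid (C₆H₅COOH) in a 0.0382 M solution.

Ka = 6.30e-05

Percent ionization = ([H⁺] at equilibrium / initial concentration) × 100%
Percent ionization = 3.98%

Let x = [H⁺]. Ka = x²/(C - x) ⇒ x² + (6.30e-05)x - (6.30e-05)(0.0382) = 0. x = 1.5201e-03. Percent = (1.5201e-03/0.0382) × 100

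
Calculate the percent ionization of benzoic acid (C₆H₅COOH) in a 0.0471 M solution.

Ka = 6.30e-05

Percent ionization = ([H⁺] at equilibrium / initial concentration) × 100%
Percent ionization = 3.59%

Let x = [H⁺]. Ka = x²/(C - x) ⇒ x² + (6.30e-05)x - (6.30e-05)(0.0471) = 0. x = 1.6914e-03. Percent = (1.6914e-03/0.0471) × 100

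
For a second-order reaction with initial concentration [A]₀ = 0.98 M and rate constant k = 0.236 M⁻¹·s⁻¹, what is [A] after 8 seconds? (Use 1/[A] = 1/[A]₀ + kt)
0.3438 M

1/[A] = 1/[A]₀ + k·t = 1/0.98 + (0.236)·(8) = 1.0204 + 1.8880 = 2.9084
[A] = 1/2.9084 = 0.3438 M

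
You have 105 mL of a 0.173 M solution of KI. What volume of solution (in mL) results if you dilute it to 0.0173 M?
Using M₁V₁ = M₂V₂:
0.173 × 105 = 0.0173 × V₂
V₂ = (0.173 × 105) / 0.0173 = 1050 mL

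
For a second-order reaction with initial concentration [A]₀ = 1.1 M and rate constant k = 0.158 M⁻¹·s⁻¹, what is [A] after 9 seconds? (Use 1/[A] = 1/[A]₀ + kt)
0.4290 M

1/[A] = 1/[A]₀ + k·t = 1/1.1 + (0.158)·(9) = 0.9091 + 1.4220 = 2.3311
[A] = 1/2.3311 = 0.4290 M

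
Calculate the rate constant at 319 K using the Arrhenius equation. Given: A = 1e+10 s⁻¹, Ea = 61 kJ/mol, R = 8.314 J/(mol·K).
1.03e+00 s⁻¹

k = A·exp(-Ea/(R·T)) = 1e+10·exp(-61000/(8.314·319)) = 1e+10·exp(-23.0001) = 1e+10·1.0261e-10 = 1.03e+00 s⁻¹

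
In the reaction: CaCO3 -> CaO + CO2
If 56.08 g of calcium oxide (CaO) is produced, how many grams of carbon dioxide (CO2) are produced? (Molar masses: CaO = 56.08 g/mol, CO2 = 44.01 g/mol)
Moles of CaO = 56.08 g ÷ 56.08 g/mol = 1 mol
Mole ratio: 1 mol CO2 / 1 mol CaO
Moles of CO2 = 1 × (1/1) = 1 mol
Mass of CO2 = 1 mol × 44.01 g/mol = 44.01 g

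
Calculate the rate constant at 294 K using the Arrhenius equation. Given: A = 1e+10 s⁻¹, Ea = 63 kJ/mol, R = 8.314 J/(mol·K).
6.40e-02 s⁻¹

k = A·exp(-Ea/(R·T)) = 1e+10·exp(-63000/(8.314·294)) = 1e+10·exp(-25.7741) = 1e+10·6.4041e-12 = 6.40e-02 s⁻¹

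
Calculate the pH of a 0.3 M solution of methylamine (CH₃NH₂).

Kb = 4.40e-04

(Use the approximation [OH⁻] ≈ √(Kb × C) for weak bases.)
pH = 12.06

[OH⁻] = √(Kb × C) = √(4.40e-04 × 0.3) = 1.1489e-02. pOH = 1.94, pH = 14 - pOH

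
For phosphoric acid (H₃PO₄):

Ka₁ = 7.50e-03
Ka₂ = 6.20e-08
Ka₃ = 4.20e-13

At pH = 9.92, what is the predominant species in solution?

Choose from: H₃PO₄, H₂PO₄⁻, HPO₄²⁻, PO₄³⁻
HPO₄²⁻

pKa1 = 2.12, pKa2 = 7.21, pKa3 = 12.38. Each pKa is the crossover between adjacent species; pH = 9.92 lies in the region where HPO₄²⁻ predominates.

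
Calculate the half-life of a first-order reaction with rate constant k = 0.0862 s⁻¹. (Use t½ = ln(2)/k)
8.04 s

t½ = ln(2)/k = 0.6931/0.0862 = 8.04 s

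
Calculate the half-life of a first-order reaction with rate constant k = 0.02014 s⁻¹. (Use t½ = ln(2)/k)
34.42 s

t½ = ln(2)/k = 0.6931/0.02014 = 34.42 s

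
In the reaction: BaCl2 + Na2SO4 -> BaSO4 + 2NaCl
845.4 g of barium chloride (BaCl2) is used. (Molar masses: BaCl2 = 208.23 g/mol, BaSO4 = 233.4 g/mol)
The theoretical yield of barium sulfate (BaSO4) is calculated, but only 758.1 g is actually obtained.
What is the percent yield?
Moles of BaCl2 = 845.4 g ÷ 208.23 g/mol = 4.05993 mol
Mole ratio: 1 mol BaSO4 / 1 mol BaCl2
Moles of BaSO4 = 4.05993 × (1/1) = 4.05993 mol
Theoretical yield = 4.05993 mol × 233.4 g/mol = 947.59 g
Actual yield = 758.1 g
Percent yield = (758.1 / 947.59) × 100% = 80.0%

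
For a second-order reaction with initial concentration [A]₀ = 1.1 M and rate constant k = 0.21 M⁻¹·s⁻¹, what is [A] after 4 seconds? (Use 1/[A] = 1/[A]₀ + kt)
0.5717 M

1/[A] = 1/[A]₀ + k·t = 1/1.1 + (0.21)·(4) = 0.9091 + 0.8400 = 1.7491
[A] = 1/1.7491 = 0.5717 M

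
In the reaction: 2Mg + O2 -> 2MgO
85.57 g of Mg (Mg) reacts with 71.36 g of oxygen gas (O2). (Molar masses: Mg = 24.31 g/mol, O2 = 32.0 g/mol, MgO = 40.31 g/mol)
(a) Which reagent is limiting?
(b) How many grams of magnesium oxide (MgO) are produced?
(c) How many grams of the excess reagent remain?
(a) Mg, (b) 141.9 g, (c) 15.04 g

Moles of Mg = 85.57 g ÷ 24.31 g/mol = 3.51995 mol
Moles of O2 = 71.36 g ÷ 32.0 g/mol = 2.23 mol
Moles ÷ coefficient: Mg: 3.51995/2 = 1.76, O2: 2.23/1 = 2.23
(a) Mg has the smaller value, so Mg is the limiting reagent.
(b) Moles of MgO = 3.51995 mol Mg × (2/2) = 3.51995 mol; mass = 3.51995 mol × 40.31 g/mol = 141.9 g
(c) O2 consumed = 3.51995 × (1/2) = 1.75998 mol; remaining = 2.23 − 1.75998 = 0.470025 mol; mass = 0.470025 mol × 32.0 g/mol = 15.04 g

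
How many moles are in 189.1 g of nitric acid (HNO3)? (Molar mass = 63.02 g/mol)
Moles = 189.1 g ÷ 63.02 g/mol = 3.001 mol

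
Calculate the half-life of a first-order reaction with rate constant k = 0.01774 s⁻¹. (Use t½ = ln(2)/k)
39.07 s

t½ = ln(2)/k = 0.6931/0.01774 = 39.07 s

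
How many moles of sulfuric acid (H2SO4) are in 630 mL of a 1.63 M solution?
Moles = Molarity × Volume (L)
Moles = 1.63 M × 0.63 L = 1.027 mol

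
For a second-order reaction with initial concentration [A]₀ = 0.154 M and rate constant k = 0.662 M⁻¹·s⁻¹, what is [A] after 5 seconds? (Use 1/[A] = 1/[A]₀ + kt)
0.1020 M

1/[A] = 1/[A]₀ + k·t = 1/0.154 + (0.662)·(5) = 6.4935 + 3.3100 = 9.8035
[A] = 1/9.8035 = 0.1020 M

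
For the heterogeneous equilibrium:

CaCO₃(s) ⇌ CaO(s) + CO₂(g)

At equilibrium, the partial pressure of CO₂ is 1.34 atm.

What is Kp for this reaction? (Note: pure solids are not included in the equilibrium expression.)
K_p = 1.34

Solids (CaCO₃, CaO) have activity 1 and are excluded.
Kp = P(CO₂) = 1.34.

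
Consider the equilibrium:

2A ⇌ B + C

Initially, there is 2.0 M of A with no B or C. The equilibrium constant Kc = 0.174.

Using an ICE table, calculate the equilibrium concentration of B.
[B] = 0.455 M

ICE: [A] = 2.0 − 2x, [B] = [C] = x.
Kc = x²/(2.0 − 2x)² = 0.174 ⇒ √Kc = x/(2.0 − 2x).
x = √0.174·2.0/(1 + 2√0.174) = 0.41713·2.0/1.8343 = 0.45482.
[B] = x = 0.455 M.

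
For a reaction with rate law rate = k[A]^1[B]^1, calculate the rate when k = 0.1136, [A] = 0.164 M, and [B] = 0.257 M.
0.004788 M/s

rate = k·[A]^1·[B]^1 = 0.1136·(0.164)^1·(0.257)^1 = 0.1136·0.164·0.257 = 0.004788 M/s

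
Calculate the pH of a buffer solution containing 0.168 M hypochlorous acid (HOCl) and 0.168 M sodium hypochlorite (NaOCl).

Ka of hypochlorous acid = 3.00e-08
pH = 7.52

pKa = -log(3.00e-08) = 7.52. pH = pKa + log([A⁻]/[HA]) = 7.52 + log(0.168/0.168)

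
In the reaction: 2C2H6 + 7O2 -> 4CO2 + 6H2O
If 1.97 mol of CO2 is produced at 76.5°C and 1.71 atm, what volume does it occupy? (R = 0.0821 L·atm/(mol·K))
T = 76.5°C + 273.15 = 349.65 K
V = nRT/P = (1.97 × 0.0821 × 349.65) / 1.71
V = 33.07 L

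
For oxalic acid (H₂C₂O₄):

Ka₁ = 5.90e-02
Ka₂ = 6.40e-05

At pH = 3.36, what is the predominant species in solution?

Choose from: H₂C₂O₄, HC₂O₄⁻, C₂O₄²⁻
HC₂O₄⁻

pKa1 = 1.23, pKa2 = 4.19. Each pKa is the crossover between adjacent species; pH = 3.36 lies in the region where HC₂O₄⁻ predominates.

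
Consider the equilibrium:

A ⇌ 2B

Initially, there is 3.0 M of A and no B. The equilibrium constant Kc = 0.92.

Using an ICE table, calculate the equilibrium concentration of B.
[B] = 1.447 M

ICE: [A] = 3.0 − x, [B] = 2x.
Kc = (2x)²/(3.0 − x) = 0.92 ⇒ 4x² + 0.92x − 2.76 = 0.
x = (−0.92 + √(0.92² + 4·4·2.76))/(2·4) = (−0.92 + √45.006)/8 = 0.72359.
[B] = 2x = 1.447 M.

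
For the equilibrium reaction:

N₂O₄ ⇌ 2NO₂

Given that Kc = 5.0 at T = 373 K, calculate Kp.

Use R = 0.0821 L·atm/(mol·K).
K_p = 153.1165

Δn = (moles gaseous products) − (moles gaseous reactants) = 1
T = 373 K; RT = 0.0821 × 373 = 30.6233
Kp = Kc·(RT)^Δn = 5.0 × (30.6233)^1 = 5.0 × 30.6233 = 153.1165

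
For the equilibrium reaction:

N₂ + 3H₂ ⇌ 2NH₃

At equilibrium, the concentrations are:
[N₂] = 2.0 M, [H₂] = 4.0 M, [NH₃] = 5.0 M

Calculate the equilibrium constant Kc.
K_c = 0.1953

Kc = ([NH₃]^2) / ([N₂] × [H₂]^3)
   = ((5.0)^2) / ((2.0)·(4.0)^3)
   = 25 / 128 = 0.1953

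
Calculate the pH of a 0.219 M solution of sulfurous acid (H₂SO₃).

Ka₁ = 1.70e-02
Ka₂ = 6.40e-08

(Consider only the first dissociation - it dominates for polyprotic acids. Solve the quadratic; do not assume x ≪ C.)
pH = 1.27

x² + Ka₁·x − Ka₁·C = 0 with Ka₁ = 1.70e-02, C = 0.219.
x = (−Ka₁ + √(Ka₁² + 4·Ka₁·C))/2 = 5.3106e-02 M, so pH = 1.27.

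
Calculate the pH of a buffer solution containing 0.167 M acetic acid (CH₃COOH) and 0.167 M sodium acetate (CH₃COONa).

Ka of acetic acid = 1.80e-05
pH = 4.74

pKa = -log(1.80e-05) = 4.74. pH = pKa + log([A⁻]/[HA]) = 4.74 + log(0.167/0.167)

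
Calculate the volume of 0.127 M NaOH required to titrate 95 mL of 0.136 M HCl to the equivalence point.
V_{base} = 101.7 mL

At equivalence: moles acid = moles base.
moles HCl = 0.136 M × 0.095 L = 0.01292 mol
V_NaOH = 0.01292 mol ÷ 0.127 M = 0.1017 L = 101.7 mL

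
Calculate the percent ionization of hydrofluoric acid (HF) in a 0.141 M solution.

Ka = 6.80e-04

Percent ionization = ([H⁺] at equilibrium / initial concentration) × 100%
Percent ionization = 6.71%

Let x = [H⁺]. Ka = x²/(C - x) ⇒ x² + (6.80e-04)x - (6.80e-04)(0.141) = 0. x = 9.4577e-03. Percent = (9.4577e-03/0.141) × 100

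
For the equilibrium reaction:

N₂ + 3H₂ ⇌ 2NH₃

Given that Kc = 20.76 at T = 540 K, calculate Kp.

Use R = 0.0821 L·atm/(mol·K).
K_p = 0.0106

Δn = (moles gaseous products) − (moles gaseous reactants) = -2
T = 540 K; RT = 0.0821 × 540 = 44.334
Kp = Kc·(RT)^Δn = 20.76 × (44.334)^-2 = 20.76 × 0.000508775 = 0.0106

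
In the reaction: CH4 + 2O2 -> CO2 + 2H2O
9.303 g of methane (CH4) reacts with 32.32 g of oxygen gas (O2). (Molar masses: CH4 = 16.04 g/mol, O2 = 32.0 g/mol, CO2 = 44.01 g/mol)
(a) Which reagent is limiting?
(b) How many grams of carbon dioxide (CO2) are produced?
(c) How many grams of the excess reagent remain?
(a) O2, (b) 22.23 g, (c) 1.203 g

Moles of CH4 = 9.303 g ÷ 16.04 g/mol = 0.579988 mol
Moles of O2 = 32.32 g ÷ 32.0 g/mol = 1.01 mol
Moles ÷ coefficient: CH4: 0.579988/1 = 0.58, O2: 1.01/2 = 0.505
(a) O2 has the smaller value, so O2 is the limiting reagent.
(b) Moles of CO2 = 1.01 mol O2 × (1/2) = 0.505 mol; mass = 0.505 mol × 44.01 g/mol = 22.23 g
(c) CH4 consumed = 1.01 × (1/2) = 0.505 mol; remaining = 0.579988 − 0.505 = 0.0749875 mol; mass = 0.0749875 mol × 16.04 g/mol = 1.203 g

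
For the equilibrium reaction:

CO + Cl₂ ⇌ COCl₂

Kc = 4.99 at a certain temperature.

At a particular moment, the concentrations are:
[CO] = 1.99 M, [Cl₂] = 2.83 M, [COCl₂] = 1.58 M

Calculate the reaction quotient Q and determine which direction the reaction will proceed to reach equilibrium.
Q = 0.281, Q < K, reaction proceeds forward (toward products)

Q = ([COCl₂]) / ([CO] × [Cl₂])
  = ((1.58)) / ((1.99)·(2.83)) = 1.58/5.6317 = 0.2806
Since Q = 0.2806 < Kc = 4.99, the reaction proceeds forward (toward products) to reach equilibrium.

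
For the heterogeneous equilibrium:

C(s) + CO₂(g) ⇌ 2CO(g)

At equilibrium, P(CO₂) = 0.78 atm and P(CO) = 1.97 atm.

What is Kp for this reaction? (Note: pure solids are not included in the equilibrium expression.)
K_p = 4.976

Solid C is excluded.
Kp = P(CO)²/P(CO₂) = (1.97)²/0.78 = 3.881/0.78 = 4.976.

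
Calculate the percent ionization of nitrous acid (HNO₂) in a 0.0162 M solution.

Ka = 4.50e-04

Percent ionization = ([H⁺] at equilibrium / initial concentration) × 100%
Percent ionization = 15.3%

Let x = [H⁺]. Ka = x²/(C - x) ⇒ x² + (4.50e-04)x - (4.50e-04)(0.0162) = 0. x = 2.4844e-03. Percent = (2.4844e-03/0.0162) × 100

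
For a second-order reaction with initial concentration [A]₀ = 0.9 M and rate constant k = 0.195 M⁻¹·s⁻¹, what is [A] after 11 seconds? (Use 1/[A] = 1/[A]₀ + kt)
0.3071 M

1/[A] = 1/[A]₀ + k·t = 1/0.9 + (0.195)·(11) = 1.1111 + 2.1450 = 3.2561
[A] = 1/3.2561 = 0.3071 M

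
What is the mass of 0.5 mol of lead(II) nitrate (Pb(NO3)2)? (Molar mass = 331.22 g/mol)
Mass = 0.5 mol × 331.22 g/mol = 165.6 g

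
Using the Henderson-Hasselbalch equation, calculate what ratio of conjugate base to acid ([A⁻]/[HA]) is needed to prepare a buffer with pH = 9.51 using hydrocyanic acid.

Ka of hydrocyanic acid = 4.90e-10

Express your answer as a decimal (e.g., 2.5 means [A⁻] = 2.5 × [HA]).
[A⁻]/[HA] = 1.586

pKa = −log(4.90e-10) = 9.3098. pH = pKa + log([A⁻]/[HA]). 9.51 = 9.3098 + log(ratio). log(ratio) = 9.51 − 9.3098 = 0.2002. ratio = 10^(0.2002) = 1.586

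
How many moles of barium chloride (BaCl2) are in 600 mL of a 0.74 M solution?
Moles = Molarity × Volume (L)
Moles = 0.74 M × 0.6 L = 0.444 mol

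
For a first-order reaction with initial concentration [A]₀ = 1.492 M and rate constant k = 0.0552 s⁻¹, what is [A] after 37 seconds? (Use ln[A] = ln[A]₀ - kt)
0.1935 M

ln[A] = ln[A]₀ - k·t = ln(1.492) - (0.0552)·(37) = 0.4001 - 2.0424 = -1.6423
[A] = e^(-1.6423) = 0.1935 M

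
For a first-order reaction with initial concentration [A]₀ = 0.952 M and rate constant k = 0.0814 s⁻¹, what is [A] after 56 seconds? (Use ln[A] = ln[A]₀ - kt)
0.0100 M

ln[A] = ln[A]₀ - k·t = ln(0.952) - (0.0814)·(56) = -0.0492 - 4.5584 = -4.6076
[A] = e^(-4.6076) = 0.0100 M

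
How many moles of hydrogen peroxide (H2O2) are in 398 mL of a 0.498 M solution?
Moles = Molarity × Volume (L)
Moles = 0.498 M × 0.398 L = 0.1982 mol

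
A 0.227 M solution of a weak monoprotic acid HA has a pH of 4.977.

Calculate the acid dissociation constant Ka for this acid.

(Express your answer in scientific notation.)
K_a = 4.90e-10

[H⁺] = 10^(−pH) = 10^(−4.977) = 1.054e-05 M. For HA ⇌ H⁺ + A⁻, Ka = x²/(C − x) = (1.054e-05)²/(0.227 − 1.054e-05) = 4.90e-10.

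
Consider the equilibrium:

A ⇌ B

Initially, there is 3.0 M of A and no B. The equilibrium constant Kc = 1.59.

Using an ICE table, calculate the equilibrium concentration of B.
[B] = 1.842 M

ICE: [A] = 3.0 − x, [B] = x.
Kc = x/(3.0 − x) = 1.59 ⇒ x = 1.59·3.0/(1 + 1.59) = 4.77/2.59 = 1.842.
[B] = x = 1.842 M.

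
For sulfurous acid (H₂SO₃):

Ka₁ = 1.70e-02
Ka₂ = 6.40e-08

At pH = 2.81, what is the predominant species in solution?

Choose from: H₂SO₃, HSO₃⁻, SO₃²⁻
HSO₃⁻

pKa1 = 1.77, pKa2 = 7.19. Each pKa is the crossover between adjacent species; pH = 2.81 lies in the region where HSO₃⁻ predominates.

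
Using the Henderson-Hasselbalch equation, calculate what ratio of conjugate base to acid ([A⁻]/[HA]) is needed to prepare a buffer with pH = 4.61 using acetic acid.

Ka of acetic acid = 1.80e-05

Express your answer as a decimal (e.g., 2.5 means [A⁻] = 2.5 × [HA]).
[A⁻]/[HA] = 0.733

pKa = −log(1.80e-05) = 4.7447. pH = pKa + log([A⁻]/[HA]). 4.61 = 4.7447 + log(ratio). log(ratio) = 4.61 − 4.7447 = -0.1347. ratio = 10^(-0.1347) = 0.733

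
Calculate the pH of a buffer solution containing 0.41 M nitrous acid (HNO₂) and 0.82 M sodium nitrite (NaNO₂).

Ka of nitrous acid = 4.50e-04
pH = 3.65

pKa = -log(4.50e-04) = 3.35. pH = pKa + log([A⁻]/[HA]) = 3.35 + log(0.82/0.41)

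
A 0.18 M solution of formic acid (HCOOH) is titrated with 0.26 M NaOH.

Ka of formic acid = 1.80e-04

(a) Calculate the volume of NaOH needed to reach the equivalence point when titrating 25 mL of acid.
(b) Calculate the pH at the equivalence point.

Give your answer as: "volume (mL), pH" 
V = 17.3 mL, pH = 8.39

(a) At equivalence: moles acid = moles base.
moles acid = 0.18 × 0.025 = 0.0045 mol; V_NaOH = 0.0045/0.26 = 0.01731 L = 17.3 mL.
(b) At equivalence, all acid → conjugate base A⁻ at [A⁻] = 0.0045/0.04231 = 0.1064 M.
Kb = Kw/Ka = 1.0e-14/1.80e-04 = 5.556e-11; [OH⁻] = √(Kb·[A⁻]) = 2.431e-06; pOH = 5.61; pH = 14 − pOH = 8.39.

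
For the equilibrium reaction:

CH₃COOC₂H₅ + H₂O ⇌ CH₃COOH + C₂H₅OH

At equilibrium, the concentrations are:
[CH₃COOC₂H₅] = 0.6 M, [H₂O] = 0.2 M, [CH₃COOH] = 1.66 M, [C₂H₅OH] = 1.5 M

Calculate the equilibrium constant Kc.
K_c = 20.7500

Kc = ([CH₃COOH] × [C₂H₅OH]) / ([CH₃COOC₂H₅] × [H₂O])
   = ((1.66)·(1.5)) / ((0.6)·(0.2))
   = 2.49 / 0.12 = 20.7500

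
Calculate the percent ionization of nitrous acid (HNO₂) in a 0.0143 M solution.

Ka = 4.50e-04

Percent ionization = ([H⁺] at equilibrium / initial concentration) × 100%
Percent ionization = 16.2%

Let x = [H⁺]. Ka = x²/(C - x) ⇒ x² + (4.50e-04)x - (4.50e-04)(0.0143) = 0. x = 2.3217e-03. Percent = (2.3217e-03/0.0143) × 100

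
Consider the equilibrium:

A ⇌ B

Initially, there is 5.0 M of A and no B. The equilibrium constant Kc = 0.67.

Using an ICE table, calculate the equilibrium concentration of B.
[B] = 2.006 M

ICE: [A] = 5.0 − x, [B] = x.
Kc = x/(5.0 − x) = 0.67 ⇒ x = 0.67·5.0/(1 + 0.67) = 3.35/1.67 = 2.006.
[B] = x = 2.006 M.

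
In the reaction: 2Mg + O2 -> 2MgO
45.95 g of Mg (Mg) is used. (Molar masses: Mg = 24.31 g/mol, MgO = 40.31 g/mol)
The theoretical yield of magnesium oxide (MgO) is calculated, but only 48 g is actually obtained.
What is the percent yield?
Moles of Mg = 45.95 g ÷ 24.31 g/mol = 1.89017 mol
Mole ratio: 2 mol MgO / 2 mol Mg
Moles of MgO = 1.89017 × (2/2) = 1.89017 mol
Theoretical yield = 1.89017 mol × 40.31 g/mol = 76.193 g
Actual yield = 48 g
Percent yield = (48 / 76.193) × 100% = 63.0%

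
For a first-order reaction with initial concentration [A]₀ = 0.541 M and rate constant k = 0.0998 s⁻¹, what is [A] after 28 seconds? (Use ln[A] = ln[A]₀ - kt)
0.0331 M

ln[A] = ln[A]₀ - k·t = ln(0.541) - (0.0998)·(28) = -0.6143 - 2.7944 = -3.4087
[A] = e^(-3.4087) = 0.0331 M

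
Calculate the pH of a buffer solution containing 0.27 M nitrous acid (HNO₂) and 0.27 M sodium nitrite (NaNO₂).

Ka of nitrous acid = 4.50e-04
pH = 3.35

pKa = -log(4.50e-04) = 3.35. pH = pKa + log([A⁻]/[HA]) = 3.35 + log(0.27/0.27)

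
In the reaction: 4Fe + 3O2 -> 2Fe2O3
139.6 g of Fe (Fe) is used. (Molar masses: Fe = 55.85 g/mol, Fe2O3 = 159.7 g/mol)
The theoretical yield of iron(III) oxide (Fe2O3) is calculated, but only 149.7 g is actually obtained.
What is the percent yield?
Moles of Fe = 139.6 g ÷ 55.85 g/mol = 2.49955 mol
Mole ratio: 2 mol Fe2O3 / 4 mol Fe
Moles of Fe2O3 = 2.49955 × (2/4) = 1.24978 mol
Theoretical yield = 1.24978 mol × 159.7 g/mol = 199.59 g
Actual yield = 149.7 g
Percent yield = (149.7 / 199.59) × 100% = 75.0%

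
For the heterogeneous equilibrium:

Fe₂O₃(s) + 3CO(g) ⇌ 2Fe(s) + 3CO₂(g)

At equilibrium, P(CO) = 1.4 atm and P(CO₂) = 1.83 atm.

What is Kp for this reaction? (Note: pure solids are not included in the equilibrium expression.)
K_p = 2.233

Solids (Fe₂O₃, Fe) are excluded.
Kp = P(CO₂)³/P(CO)³ = (1.83)³/(1.4)³ = 6.128/2.744 = 2.233.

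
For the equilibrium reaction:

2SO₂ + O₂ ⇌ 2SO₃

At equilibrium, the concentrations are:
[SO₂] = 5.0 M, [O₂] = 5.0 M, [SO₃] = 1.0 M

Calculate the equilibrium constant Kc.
K_c = 8.00e-03

Kc = ([SO₃]^2) / ([SO₂]^2 × [O₂])
   = ((1.0)^2) / ((5.0)^2·(5.0))
   = 1 / 125 = 8.00e-03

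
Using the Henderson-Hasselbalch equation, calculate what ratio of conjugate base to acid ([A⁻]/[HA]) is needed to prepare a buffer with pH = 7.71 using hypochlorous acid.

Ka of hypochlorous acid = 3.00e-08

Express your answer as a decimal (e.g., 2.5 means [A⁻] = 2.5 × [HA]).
[A⁻]/[HA] = 1.539

pKa = −log(3.00e-08) = 7.5229. pH = pKa + log([A⁻]/[HA]). 7.71 = 7.5229 + log(ratio). log(ratio) = 7.71 − 7.5229 = 0.1871. ratio = 10^(0.1871) = 1.539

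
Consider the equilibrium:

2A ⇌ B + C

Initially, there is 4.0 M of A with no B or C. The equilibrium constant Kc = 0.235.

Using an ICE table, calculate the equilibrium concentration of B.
[B] = 0.985 M

ICE: [A] = 4.0 − 2x, [B] = [C] = x.
Kc = x²/(4.0 − 2x)² = 0.235 ⇒ √Kc = x/(4.0 − 2x).
x = √0.235·4.0/(1 + 2√0.235) = 0.48477·4.0/1.9695 = 0.98453.
[B] = x = 0.985 M.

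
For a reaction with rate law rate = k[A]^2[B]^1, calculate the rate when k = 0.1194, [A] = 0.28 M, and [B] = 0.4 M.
0.003744 M/s

rate = k·[A]^2·[B]^1 = 0.1194·(0.28)^2·(0.4)^1 = 0.1194·0.0784·0.4 = 0.003744 M/s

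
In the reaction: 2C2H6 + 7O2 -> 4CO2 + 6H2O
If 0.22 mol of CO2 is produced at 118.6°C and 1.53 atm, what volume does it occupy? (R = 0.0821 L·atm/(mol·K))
T = 118.6°C + 273.15 = 391.75 K
V = nRT/P = (0.22 × 0.0821 × 391.75) / 1.53
V = 4.62 L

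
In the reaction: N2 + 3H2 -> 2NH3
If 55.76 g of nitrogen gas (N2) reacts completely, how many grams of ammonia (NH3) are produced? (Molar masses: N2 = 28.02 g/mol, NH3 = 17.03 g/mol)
Moles of N2 = 55.76 g ÷ 28.02 g/mol = 1.99001 mol
Mole ratio: 2 mol NH3 / 1 mol N2
Moles of NH3 = 1.99001 × (2/1) = 3.98001 mol
Mass of NH3 = 3.98001 mol × 17.03 g/mol = 67.78 g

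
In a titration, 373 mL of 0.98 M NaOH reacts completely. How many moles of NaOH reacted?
Moles = Molarity × Volume (L)
Moles = 0.98 M × 0.373 L = 0.3655 mol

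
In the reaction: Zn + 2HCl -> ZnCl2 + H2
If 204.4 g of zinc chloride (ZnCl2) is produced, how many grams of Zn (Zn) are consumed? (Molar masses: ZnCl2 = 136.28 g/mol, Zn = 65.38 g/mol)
Moles of ZnCl2 = 204.4 g ÷ 136.28 g/mol = 1.49985 mol
Mole ratio: 1 mol Zn / 1 mol ZnCl2
Moles of Zn = 1.49985 × (1/1) = 1.49985 mol
Mass of Zn = 1.49985 mol × 65.38 g/mol = 98.06 g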